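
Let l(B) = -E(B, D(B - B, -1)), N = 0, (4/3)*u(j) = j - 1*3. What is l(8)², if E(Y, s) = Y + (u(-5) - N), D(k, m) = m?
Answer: 4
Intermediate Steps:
u(j) = -9/4 + 3*j/4 (u(j) = 3*(j - 1*3)/4 = 3*(j - 3)/4 = 3*(-3 + j)/4 = -9/4 + 3*j/4)
E(Y, s) = -6 + Y (E(Y, s) = Y + ((-9/4 + (¾)*(-5)) - 1*0) = Y + ((-9/4 - 15/4) + 0) = Y + (-6 + 0) = Y - 6 = -6 + Y)
l(B) = 6 - B (l(B) = -(-6 + B) = 6 - B)
l(8)² = (6 - 1*8)² = (6 - 8)² = (-2)² = 4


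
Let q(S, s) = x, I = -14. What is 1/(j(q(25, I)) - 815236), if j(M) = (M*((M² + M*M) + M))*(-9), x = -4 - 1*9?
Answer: -1/777211 ≈ -1.2867e-6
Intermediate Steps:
x = -13 (x = -4 - 9 = -13)
q(S, s) = -13
j(M) = -9*M*(M + 2*M²) (j(M) = (M*((M² + M²) + M))*(-9) = (M*(2*M² + M))*(-9) = (M*(M + 2*M²))*(-9) = -9*M*(M + 2*M²))
1/(j(q(25, I)) - 815236) = 1/((-13)²*(-9 - 18*(-13)) - 815236) = 1/(169*(-9 + 234) - 815236) = 1/(169*225 - 815236) = 1/(38025 - 815236) = 1/(-777211) = -1/777211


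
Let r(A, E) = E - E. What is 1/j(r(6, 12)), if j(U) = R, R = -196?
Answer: -1/196 ≈ -0.0051020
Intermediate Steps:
r(A, E) = 0
j(U) = -196
1/j(r(6, 12)) = 1/(-196) = -1/196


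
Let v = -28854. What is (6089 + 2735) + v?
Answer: -20030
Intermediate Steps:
(6089 + 2735) + v = (6089 + 2735) - 28854 = 8824 - 28854 = -20030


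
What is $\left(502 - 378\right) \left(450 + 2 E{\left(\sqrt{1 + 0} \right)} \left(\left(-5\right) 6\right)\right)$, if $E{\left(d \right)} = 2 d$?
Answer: $40920$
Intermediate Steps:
$\left(502 - 378\right) \left(450 + 2 E{\left(\sqrt{1 + 0} \right)} \left(\left(-5\right) 6\right)\right) = \left(502 - 378\right) \left(450 + 2 \cdot 2 \sqrt{1 + 0} \left(\left(-5\right) 6\right)\right) = 124 \left(450 + 2 \cdot 2 \sqrt{1} \left(-30\right)\right) = 124 \left(450 + 2 \cdot 2 \cdot 1 \left(-30\right)\right) = 124 \left(450 + 2 \cdot 2 \left(-30\right)\right) = 124 \left(450 + 4 \left(-30\right)\right) = 124 \left(450 - 120\right) = 124 \cdot 330 = 40920$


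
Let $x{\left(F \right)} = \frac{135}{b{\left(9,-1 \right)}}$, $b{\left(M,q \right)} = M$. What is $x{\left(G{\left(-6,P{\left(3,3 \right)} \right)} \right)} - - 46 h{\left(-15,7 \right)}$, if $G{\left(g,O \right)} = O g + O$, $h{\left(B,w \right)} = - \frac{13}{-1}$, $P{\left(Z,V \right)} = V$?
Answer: $613$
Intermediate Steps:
$h{\left(B,w \right)} = 13$ ($h{\left(B,w \right)} = \left(-13\right) \left(-1\right) = 13$)
$G{\left(g,O \right)} = O + O g$
$x{\left(F \right)} = 15$ ($x{\left(F \right)} = \frac{135}{9} = 135 \cdot \frac{1}{9} = 15$)
$x{\left(G{\left(-6,P{\left(3,3 \right)} \right)} \right)} - - 46 h{\left(-15,7 \right)} = 15 - \left(-46\right) 13 = 15 - -598 = 15 + 598 = 613$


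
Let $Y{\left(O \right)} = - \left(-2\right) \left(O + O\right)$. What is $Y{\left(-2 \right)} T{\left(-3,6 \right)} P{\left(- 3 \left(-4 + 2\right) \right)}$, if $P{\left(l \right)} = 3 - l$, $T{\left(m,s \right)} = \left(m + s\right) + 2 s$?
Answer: $360$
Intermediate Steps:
$T{\left(m,s \right)} = m + 3 s$
$Y{\left(O \right)} = 4 O$ ($Y{\left(O \right)} = - \left(-2\right) 2 O = - \left(-4\right) O = 4 O$)
$Y{\left(-2 \right)} T{\left(-3,6 \right)} P{\left(- 3 \left(-4 + 2\right) \right)} = 4 \left(-2\right) \left(-3 + 3 \cdot 6\right) \left(3 - - 3 \left(-4 + 2\right)\right) = - 8 \left(-3 + 18\right) \left(3 - \left(-3\right) \left(-2\right)\right) = \left(-8\right) 15 \left(3 - 6\right) = - 120 \left(3 - 6\right) = \left(-120\right) \left(-3\right) = 360$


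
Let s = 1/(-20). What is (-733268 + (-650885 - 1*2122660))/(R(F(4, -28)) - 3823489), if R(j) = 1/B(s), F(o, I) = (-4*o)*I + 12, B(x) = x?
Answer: 113123/123339 ≈ 0.91717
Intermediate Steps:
s = -1/20 ≈ -0.050000
F(o, I) = 12 - 4*I*o (F(o, I) = -4*I*o + 12 = 12 - 4*I*o)
R(j) = -20 (R(j) = 1/(-1/20) = -20)
(-733268 + (-650885 - 1*2122660))/(R(F(4, -28)) - 3823489) = (-733268 + (-650885 - 1*2122660))/(-20 - 3823489) = (-733268 + (-650885 - 2122660))/(-3823509) = (-733268 - 2773545)*(-1/3823509) = -3506813*(-1/3823509) = 113123/123339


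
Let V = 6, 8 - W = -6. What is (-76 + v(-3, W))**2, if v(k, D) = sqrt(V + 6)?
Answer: 5788 - 304*sqrt(3) ≈ 5261.5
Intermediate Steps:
W = 14 (W = 8 - 1*(-6) = 8 + 6 = 14)
v(k, D) = 2*sqrt(3) (v(k, D) = sqrt(6 + 6) = sqrt(12) = 2*sqrt(3))
(-76 + v(-3, W))**2 = (-76 + 2*sqrt(3))**2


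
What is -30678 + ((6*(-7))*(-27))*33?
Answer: 6744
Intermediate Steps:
-30678 + ((6*(-7))*(-27))*33 = -30678 - 42*(-27)*33 = -30678 + 1134*33 = -30678 + 37422 = 6744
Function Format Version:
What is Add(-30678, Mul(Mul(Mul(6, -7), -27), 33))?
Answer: 6744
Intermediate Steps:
Add(-30678, Mul(Mul(Mul(6, -7), -27), 33)) = Add(-30678, Mul(Mul(-42, -27), 33)) = Add(-30678, Mul(1134, 33)) = Add(-30678, 37422) = 6744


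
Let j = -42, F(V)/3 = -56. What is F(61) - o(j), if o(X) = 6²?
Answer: -204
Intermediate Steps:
F(V) = -168 (F(V) = 3*(-56) = -168)
o(X) = 36
F(61) - o(j) = -168 - 1*36 = -168 - 36 = -204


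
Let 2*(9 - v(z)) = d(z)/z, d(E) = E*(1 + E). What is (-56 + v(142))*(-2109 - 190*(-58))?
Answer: -2111907/2 ≈ -1.0560e+6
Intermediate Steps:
v(z) = 17/2 - z/2 (v(z) = 9 - z*(1 + z)/(2*z) = 9 - (1 + z)/2 = 9 + (-½ - z/2) = 17/2 - z/2)
(-56 + v(142))*(-2109 - 190*(-58)) = (-56 + (17/2 - ½*142))*(-2109 - 190*(-58)) = (-56 + (17/2 - 71))*(-2109 + 11020) = (-56 - 125/2)*8911 = -237/2*8911 = -2111907/2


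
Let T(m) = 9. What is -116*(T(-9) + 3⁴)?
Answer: -10440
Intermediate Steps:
-116*(T(-9) + 3⁴) = -116*(9 + 3⁴) = -116*(9 + 81) = -116*90 = -10440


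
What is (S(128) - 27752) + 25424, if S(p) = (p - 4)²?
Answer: 13048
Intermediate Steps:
S(p) = (-4 + p)²
(S(128) - 27752) + 25424 = ((-4 + 128)² - 27752) + 25424 = (124² - 27752) + 25424 = (15376 - 27752) + 25424 = -12376 + 25424 = 13048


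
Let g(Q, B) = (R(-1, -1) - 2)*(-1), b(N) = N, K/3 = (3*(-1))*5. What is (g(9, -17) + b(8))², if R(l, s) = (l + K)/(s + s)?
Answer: 169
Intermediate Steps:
K = -45 (K = 3*((3*(-1))*5) = 3*(-3*5) = 3*(-15) = -45)
R(l, s) = (-45 + l)/(2*s) (R(l, s) = (l - 45)/(s + s) = (-45 + l)/((2*s)) = (-45 + l)*(1/(2*s)) = (-45 + l)/(2*s))
g(Q, B) = -21 (g(Q, B) = ((½)*(-45 - 1)/(-1) - 2)*(-1) = ((½)*(-1)*(-46) - 2)*(-1) = (23 - 2)*(-1) = 21*(-1) = -21)
(g(9, -17) + b(8))² = (-21 + 8)² = (-13)² = 169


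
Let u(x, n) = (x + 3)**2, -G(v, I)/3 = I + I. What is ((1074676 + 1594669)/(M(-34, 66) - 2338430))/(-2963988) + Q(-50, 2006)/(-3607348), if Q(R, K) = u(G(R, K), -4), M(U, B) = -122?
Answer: -250906152163724159851/6251029114238495712 ≈ -40.138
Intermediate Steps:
G(v, I) = -6*I (G(v, I) = -3*(I + I) = -6*I)
u(x, n) = (3 + x)**2
Q(R, K) = (3 - 6*K)**2
((1074676 + 1594669)/(M(-34, 66) - 2338430))/(-2963988) + Q(-50, 2006)/(-3607348) = ((1074676 + 1594669)/(-122 - 2338430))/(-2963988) + (9*(-1 + 2*2006)**2)/(-3607348) = (2669345/(-2338552))*(-1/2963988) + (9*(-1 + 4012)**2)*(-1/3607348) = (2669345*(-1/2338552))*(-1/2963988) + (9*4011**2)*(-1/3607348) = -2669345/2338552*(-1/2963988) + (9*16088121)*(-1/3607348) = 2669345/6931440065376 + 144793089*(-1/3607348) = 2669345/6931440065376 - 144793089/3607348 = -250906152163724159851/6251029114238495712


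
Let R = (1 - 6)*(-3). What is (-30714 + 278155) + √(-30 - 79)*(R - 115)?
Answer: 247441 - 100*I*√109 ≈ 2.4744e+5 - 1044.0*I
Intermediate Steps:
R = 15 (R = -5*(-3) = 15)
(-30714 + 278155) + √(-30 - 79)*(R - 115) = (-30714 + 278155) + √(-30 - 79)*(15 - 115) = 247441 + √(-109)*(-100) = 247441 + (I*√109)*(-100) = 247441 - 100*I*√109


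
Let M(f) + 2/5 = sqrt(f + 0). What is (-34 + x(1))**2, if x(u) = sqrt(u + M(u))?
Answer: 5788/5 - 136*sqrt(10)/5 ≈ 1071.6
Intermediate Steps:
M(f) = -2/5 + sqrt(f) (M(f) = -2/5 + sqrt(f + 0) = -2/5 + sqrt(f))
x(u) = sqrt(-2/5 + u + sqrt(u)) (x(u) = sqrt(u + (-2/5 + sqrt(u))) = sqrt(-2/5 + u + sqrt(u)))
(-34 + x(1))**2 = (-34 + sqrt(-10 + 25*1 + 25*sqrt(1))/5)**2 = (-34 + sqrt(-10 + 25 + 25*1)/5)**2 = (-34 + sqrt(-10 + 25 + 25)/5)**2 = (-34 + sqrt(40)/5)**2 = (-34 + (2*sqrt(10))/5)**2 = (-34 + 2*sqrt(10)/5)**2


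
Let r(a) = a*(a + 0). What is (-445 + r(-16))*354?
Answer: -66906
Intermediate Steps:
r(a) = a**2 (r(a) = a*a = a**2)
(-445 + r(-16))*354 = (-445 + (-16)**2)*354 = (-445 + 256)*354 = -189*354 = -66906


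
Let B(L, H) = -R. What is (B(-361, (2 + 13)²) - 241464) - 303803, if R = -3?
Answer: -545264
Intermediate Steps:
B(L, H) = 3 (B(L, H) = -1*(-3) = 3)
(B(-361, (2 + 13)²) - 241464) - 303803 = (3 - 241464) - 303803 = -241461 - 303803 = -545264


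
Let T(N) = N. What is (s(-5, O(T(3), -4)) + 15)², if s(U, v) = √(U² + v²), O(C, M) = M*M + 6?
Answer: (15 + √509)² ≈ 1410.8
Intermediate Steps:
O(C, M) = 6 + M² (O(C, M) = M² + 6 = 6 + M²)
(s(-5, O(T(3), -4)) + 15)² = (√((-5)² + (6 + (-4)²)²) + 15)² = (√(25 + (6 + 16)²) + 15)² = (√(25 + 22²) + 15)² = (√(25 + 484) + 15)² = (√509 + 15)² = (15 + √509)²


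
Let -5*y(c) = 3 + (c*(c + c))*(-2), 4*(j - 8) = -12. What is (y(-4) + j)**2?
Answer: 7396/25 ≈ 295.84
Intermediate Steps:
j = 5 (j = 8 + (1/4)*(-12) = 8 - 3 = 5)
y(c) = -3/5 + 4*c**2/5 (y(c) = -(3 + (c*(c + c))*(-2))/5 = -(3 + (c*(2*c))*(-2))/5 = -(3 + (2*c**2)*(-2))/5 = -(3 - 4*c**2)/5 = -3/5 + 4*c**2/5)
(y(-4) + j)**2 = ((-3/5 + (4/5)*(-4)**2) + 5)**2 = ((-3/5 + (4/5)*16) + 5)**2 = ((-3/5 + 64/5) + 5)**2 = (61/5 + 5)**2 = (86/5)**2 = 7396/25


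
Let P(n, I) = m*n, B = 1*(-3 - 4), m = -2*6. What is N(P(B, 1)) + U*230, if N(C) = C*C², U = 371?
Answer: 678034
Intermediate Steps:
m = -12
B = -7 (B = 1*(-7) = -7)
P(n, I) = -12*n
N(C) = C³
N(P(B, 1)) + U*230 = (-12*(-7))³ + 371*230 = 84³ + 85330 = 592704 + 85330 = 678034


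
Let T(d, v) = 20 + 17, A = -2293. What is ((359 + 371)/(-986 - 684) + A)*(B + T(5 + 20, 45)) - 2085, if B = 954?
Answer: -379905159/167 ≈ -2.2749e+6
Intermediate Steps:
T(d, v) = 37
((359 + 371)/(-986 - 684) + A)*(B + T(5 + 20, 45)) - 2085 = ((359 + 371)/(-986 - 684) - 2293)*(954 + 37) - 2085 = (730/(-1670) - 2293)*991 - 2085 = (730*(-1/1670) - 2293)*991 - 2085 = (-73/167 - 2293)*991 - 2085 = -383004/167*991 - 2085 = -379556964/167 - 2085 = -379905159/167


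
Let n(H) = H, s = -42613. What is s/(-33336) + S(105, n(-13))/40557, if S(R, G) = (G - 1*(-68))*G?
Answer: 51649097/40969944 ≈ 1.2607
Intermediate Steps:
S(R, G) = G*(68 + G) (S(R, G) = (G + 68)*G = (68 + G)*G = G*(68 + G))
s/(-33336) + S(105, n(-13))/40557 = -42613/(-33336) - 13*(68 - 13)/40557 = -42613*(-1/33336) - 13*55*(1/40557) = 42613/33336 - 715*1/40557 = 42613/33336 - 65/3687 = 51649097/40969944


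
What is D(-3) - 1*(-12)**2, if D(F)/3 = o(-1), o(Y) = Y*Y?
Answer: -141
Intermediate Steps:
o(Y) = Y**2
D(F) = 3 (D(F) = 3*(-1)**2 = 3*1 = 3)
D(-3) - 1*(-12)**2 = 3 - 1*(-12)**2 = 3 - 1*144 = 3 - 144 = -141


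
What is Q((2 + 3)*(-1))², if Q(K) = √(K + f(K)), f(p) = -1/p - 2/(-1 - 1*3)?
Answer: -43/10 ≈ -4.3000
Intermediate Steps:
f(p) = ½ - 1/p (f(p) = -1/p - 2/(-1 - 3) = -1/p - 2/(-4) = -1/p - 2*(-¼) = -1/p + ½ = ½ - 1/p)
Q(K) = √(K + (-2 + K)/(2*K))
Q((2 + 3)*(-1))² = (√(2 - 4*(-1/(2 + 3)) + 4*((2 + 3)*(-1)))/2)² = (√(2 - 4/(5*(-1)) + 4*(5*(-1)))/2)² = (√(2 - 4/(-5) + 4*(-5))/2)² = (√(2 - 4*(-⅕) - 20)/2)² = (√(2 + ⅘ - 20)/2)² = (√(-86/5)/2)² = ((I*√430/5)/2)² = (I*√430/10)² = -43/10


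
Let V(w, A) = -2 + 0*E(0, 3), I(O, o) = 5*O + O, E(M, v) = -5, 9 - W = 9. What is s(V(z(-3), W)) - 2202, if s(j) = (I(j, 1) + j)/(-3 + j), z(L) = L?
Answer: -10996/5 ≈ -2199.2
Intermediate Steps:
W = 0 (W = 9 - 1*9 = 9 - 9 = 0)
I(O, o) = 6*O
V(w, A) = -2 (V(w, A) = -2 + 0*(-5) = -2 + 0 = -2)
s(j) = 7*j/(-3 + j) (s(j) = (6*j + j)/(-3 + j) = (7*j)/(-3 + j) = 7*j/(-3 + j))
s(V(z(-3), W)) - 2202 = 7*(-2)/(-3 - 2) - 2202 = 7*(-2)/(-5) - 2202 = 7*(-2)*(-⅕) - 2202 = 14/5 - 2202 = -10996/5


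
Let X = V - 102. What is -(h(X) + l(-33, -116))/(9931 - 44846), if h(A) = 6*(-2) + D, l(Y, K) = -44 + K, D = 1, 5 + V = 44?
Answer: -171/34915 ≈ -0.0048976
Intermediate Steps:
V = 39 (V = -5 + 44 = 39)
X = -63 (X = 39 - 102 = -63)
h(A) = -11 (h(A) = 6*(-2) + 1 = -12 + 1 = -11)
-(h(X) + l(-33, -116))/(9931 - 44846) = -(-11 + (-44 - 116))/(9931 - 44846) = -(-11 - 160)/(-34915) = -(-171)*(-1)/34915 = -1*171/34915 = -171/34915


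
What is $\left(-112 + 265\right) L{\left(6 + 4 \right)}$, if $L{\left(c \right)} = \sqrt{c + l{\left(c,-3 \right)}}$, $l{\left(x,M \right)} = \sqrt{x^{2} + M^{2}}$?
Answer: $153 \sqrt{10 + \sqrt{109}} \approx 691.73$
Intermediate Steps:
$l{\left(x,M \right)} = \sqrt{M^{2} + x^{2}}$
$L{\left(c \right)} = \sqrt{c + \sqrt{9 + c^{2}}}$ ($L{\left(c \right)} = \sqrt{c + \sqrt{\left(-3\right)^{2} + c^{2}}} = \sqrt{c + \sqrt{9 + c^{2}}}$)
$\left(-112 + 265\right) L{\left(6 + 4 \right)} = \left(-112 + 265\right) \sqrt{\left(6 + 4\right) + \sqrt{9 + \left(6 + 4\right)^{2}}} = 153 \sqrt{10 + \sqrt{9 + 10^{2}}} = 153 \sqrt{10 + \sqrt{9 + 100}} = 153 \sqrt{10 + \sqrt{109}}$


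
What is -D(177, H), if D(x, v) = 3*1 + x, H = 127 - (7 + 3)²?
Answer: -180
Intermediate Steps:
H = 27 (H = 127 - 1*10² = 127 - 1*100 = 127 - 100 = 27)
D(x, v) = 3 + x
-D(177, H) = -(3 + 177) = -1*180 = -180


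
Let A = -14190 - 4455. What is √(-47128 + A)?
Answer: I*√65773 ≈ 256.46*I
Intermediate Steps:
A = -18645
√(-47128 + A) = √(-47128 - 18645) = √(-65773) = I*√65773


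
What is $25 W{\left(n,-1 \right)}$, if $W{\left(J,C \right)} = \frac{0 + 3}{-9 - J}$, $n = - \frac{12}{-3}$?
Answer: $- \frac{75}{13} \approx -5.7692$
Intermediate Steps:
$n = 4$ ($n = \left(-12\right) \left(- \frac{1}{3}\right) = 4$)
$W{\left(J,C \right)} = \frac{3}{-9 - J}$
$25 W{\left(n,-1 \right)} = 25 \left(- \frac{3}{9 + 4}\right) = 25 \left(- \frac{3}{13}\right) = - \frac{75}{13}$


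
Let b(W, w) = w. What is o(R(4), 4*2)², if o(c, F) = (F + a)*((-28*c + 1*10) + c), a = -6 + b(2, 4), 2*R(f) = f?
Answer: 69696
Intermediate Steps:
R(f) = f/2
a = -2 (a = -6 + 4 = -2)
o(c, F) = (-2 + F)*(10 - 27*c) (o(c, F) = (F - 2)*((-28*c + 1*10) + c) = (-2 + F)*((-28*c + 10) + c) = (-2 + F)*((10 - 28*c) + c) = (-2 + F)*(10 - 27*c))
o(R(4), 4*2)² = (-20 + 10*(4*2) + 54*((½)*4) - 27*4*2*(½)*4)² = (-20 + 10*8 + 54*2 - 27*8*2)² = (-20 + 80 + 108 - 432)² = (-264)² = 69696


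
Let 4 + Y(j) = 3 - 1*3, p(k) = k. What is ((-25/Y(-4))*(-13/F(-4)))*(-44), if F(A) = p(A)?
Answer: -3575/4 ≈ -893.75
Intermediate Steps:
F(A) = A
Y(j) = -4 (Y(j) = -4 + (3 - 1*3) = -4 + (3 - 3) = -4 + 0 = -4)
((-25/Y(-4))*(-13/F(-4)))*(-44) = ((-25/(-4))*(-13/(-4)))*(-44) = ((-25*(-¼))*(-13*(-¼)))*(-44) = ((25/4)*(13/4))*(-44) = (325/16)*(-44) = -3575/4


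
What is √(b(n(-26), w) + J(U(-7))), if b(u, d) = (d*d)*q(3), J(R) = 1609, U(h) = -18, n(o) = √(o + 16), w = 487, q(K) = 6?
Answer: √1424623 ≈ 1193.6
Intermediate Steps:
n(o) = √(16 + o)
b(u, d) = 6*d² (b(u, d) = (d*d)*6 = d²*6 = 6*d²)
√(b(n(-26), w) + J(U(-7))) = √(6*487² + 1609) = √(6*237169 + 1609) = √(1423014 + 1609) = √1424623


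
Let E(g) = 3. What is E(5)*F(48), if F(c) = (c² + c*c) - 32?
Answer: 13728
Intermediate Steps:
F(c) = -32 + 2*c² (F(c) = (c² + c²) - 32 = 2*c² - 32 = -32 + 2*c²)
E(5)*F(48) = 3*(-32 + 2*48²) = 3*(-32 + 2*2304) = 3*(-32 + 4608) = 3*4576 = 13728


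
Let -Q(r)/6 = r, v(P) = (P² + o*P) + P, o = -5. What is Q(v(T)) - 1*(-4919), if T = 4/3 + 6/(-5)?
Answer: 369157/75 ≈ 4922.1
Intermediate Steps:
T = 2/15 (T = 4*(⅓) + 6*(-⅕) = 4/3 - 6/5 = 2/15 ≈ 0.13333)
v(P) = P² - 4*P (v(P) = (P² - 5*P) + P = P² - 4*P)
Q(r) = -6*r
Q(v(T)) - 1*(-4919) = -4*(-4 + 2/15)/5 - 1*(-4919) = -4*(-58)/(5*15) + 4919 = -6*(-116/225) + 4919 = 232/75 + 4919 = 369157/75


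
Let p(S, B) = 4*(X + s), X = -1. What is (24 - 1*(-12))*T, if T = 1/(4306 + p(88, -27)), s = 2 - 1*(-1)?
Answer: 6/719 ≈ 0.0083449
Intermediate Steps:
s = 3 (s = 2 + 1 = 3)
p(S, B) = 8 (p(S, B) = 4*(-1 + 3) = 4*2 = 8)
T = 1/4314 (T = 1/(4306 + 8) = 1/4314 ≈ 0.00023180)
(24 - 1*(-12))*T = (24 - 1*(-12))*(1/4314) = (24 + 12)*(1/4314) = 36*(1/4314) = 6/719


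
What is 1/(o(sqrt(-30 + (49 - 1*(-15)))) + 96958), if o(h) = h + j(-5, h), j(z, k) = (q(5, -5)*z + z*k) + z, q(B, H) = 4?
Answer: 96933/9396005945 + 4*sqrt(34)/9396005945 ≈ 1.0319e-5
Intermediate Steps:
j(z, k) = 5*z + k*z (j(z, k) = (4*z + z*k) + z = (4*z + k*z) + z = 5*z + k*z)
o(h) = -25 - 4*h (o(h) = h - 5*(5 + h) = h + (-25 - 5*h) = -25 - 4*h)
1/(o(sqrt(-30 + (49 - 1*(-15)))) + 96958) = 1/((-25 - 4*sqrt(-30 + (49 - 1*(-15)))) + 96958) = 1/((-25 - 4*sqrt(-30 + (49 + 15))) + 96958) = 1/((-25 - 4*sqrt(-30 + 64)) + 96958) = 1/((-25 - 4*sqrt(34)) + 96958) = 1/(96933 - 4*sqrt(34))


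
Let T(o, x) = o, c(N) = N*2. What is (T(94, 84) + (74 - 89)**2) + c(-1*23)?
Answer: 273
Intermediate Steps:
c(N) = 2*N
(T(94, 84) + (74 - 89)**2) + c(-1*23) = (94 + (74 - 89)**2) + 2*(-1*23) = (94 + (-15)**2) + 2*(-23) = (94 + 225) - 46 = 319 - 46 = 273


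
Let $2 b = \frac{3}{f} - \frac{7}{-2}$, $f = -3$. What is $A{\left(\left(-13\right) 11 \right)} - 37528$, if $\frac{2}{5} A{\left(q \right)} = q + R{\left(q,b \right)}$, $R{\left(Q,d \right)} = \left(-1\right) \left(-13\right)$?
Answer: $-37853$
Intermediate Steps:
$b = \frac{5}{4}$ ($b = \frac{\frac{3}{-3} - \frac{7}{-2}}{2} = \frac{3 \left(- \frac{1}{3}\right) - - \frac{7}{2}}{2} = \frac{-1 + \frac{7}{2}}{2} = \frac{1}{2} \cdot \frac{5}{2} = \frac{5}{4} \approx 1.25$)
$R{\left(Q,d \right)} = 13$
$A{\left(q \right)} = \frac{65}{2} + \frac{5 q}{2}$ ($A{\left(q \right)} = \frac{5 \left(q + 13\right)}{2} = \frac{5 \left(13 + q\right)}{2} = \frac{65}{2} + \frac{5 q}{2}$)
$A{\left(\left(-13\right) 11 \right)} - 37528 = \left(\frac{65}{2} + \frac{5 \left(\left(-13\right) 11\right)}{2}\right) - 37528 = \left(\frac{65}{2} + \frac{5}{2} \left(-143\right)\right) - 37528 = \left(\frac{65}{2} - \frac{715}{2}\right) - 37528 = -325 - 37528 = -37853$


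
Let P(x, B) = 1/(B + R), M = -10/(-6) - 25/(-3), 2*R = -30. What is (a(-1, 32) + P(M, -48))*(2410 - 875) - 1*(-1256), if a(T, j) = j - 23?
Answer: 947938/63 ≈ 15047.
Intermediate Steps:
a(T, j) = -23 + j
R = -15 (R = (1/2)*(-30) = -15)
M = 10 (M = -10*(-1/6) - 25*(-1/3) = 5/3 + 25/3 = 10)
P(x, B) = 1/(-15 + B) (P(x, B) = 1/(B - 15) = 1/(-15 + B))
(a(-1, 32) + P(M, -48))*(2410 - 875) - 1*(-1256) = ((-23 + 32) + 1/(-15 - 48))*(2410 - 875) - 1*(-1256) = (9 + 1/(-63))*1535 + 1256 = (9 - 1/63)*1535 + 1256 = (566/63)*1535 + 1256 = 868810/63 + 1256 = 947938/63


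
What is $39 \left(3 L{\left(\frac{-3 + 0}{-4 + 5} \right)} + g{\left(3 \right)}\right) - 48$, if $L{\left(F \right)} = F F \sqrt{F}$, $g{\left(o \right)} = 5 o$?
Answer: $537 + 1053 i \sqrt{3} \approx 537.0 + 1823.8 i$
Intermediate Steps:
$L{\left(F \right)} = F^{\frac{5}{2}}$ ($L{\left(F \right)} = F F^{\frac{3}{2}} = F^{\frac{5}{2}}$)
$39 \left(3 L{\left(\frac{-3 + 0}{-4 + 5} \right)} + g{\left(3 \right)}\right) - 48 = 39 \left(3 \left(\frac{-3 + 0}{-4 + 5}\right)^{\frac{5}{2}} + 5 \cdot 3\right) - 48 = 39 \left(3 \left(- \frac{3}{1}\right)^{\frac{5}{2}} + 15\right) - 48 = 39 \left(3 \left(\left(-3\right) 1\right)^{\frac{5}{2}} + 15\right) - 48 = 39 \left(3 \left(-3\right)^{\frac{5}{2}} + 15\right) - 48 = 39 \left(3 \cdot 9 i \sqrt{3} + 15\right) - 48 = 39 \left(27 i \sqrt{3} + 15\right) - 48 = 39 \left(15 + 27 i \sqrt{3}\right) - 48 = \left(585 + 1053 i \sqrt{3}\right) - 48 = 537 + 1053 i \sqrt{3}$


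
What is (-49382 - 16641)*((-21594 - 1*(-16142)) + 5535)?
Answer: -5479909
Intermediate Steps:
(-49382 - 16641)*((-21594 - 1*(-16142)) + 5535) = -66023*((-21594 + 16142) + 5535) = -66023*(-5452 + 5535) = -66023*83 = -5479909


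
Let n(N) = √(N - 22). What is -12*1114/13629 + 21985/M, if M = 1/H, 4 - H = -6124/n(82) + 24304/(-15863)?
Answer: 8764810357852/72065609 + 13463614*√15/3 ≈ 1.7503e+7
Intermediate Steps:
n(N) = √(-22 + N)
H = 87756/15863 + 3062*√15/15 (H = 4 - (-6124/√(-22 + 82) + 24304/(-15863)) = 4 - (-6124*√15/30 + 24304*(-1/15863)) = 4 - (-6124*√15/30 - 24304/15863) = 4 - (-3062*√15/15 - 24304/15863) = 4 - (-24304/15863 - 3062*√15/15) = 4 + (24304/15863 + 3062*√15/15) = 87756/15863 + 3062*√15/15 ≈ 796.14)
M = 1/(87756/15863 + 3062*√15/15) ≈ 0.0012561
-12*1114/13629 + 21985/M = -12*1114/13629 + 21985/(-5220275355/589793205596749 + 385252831339*√15/1179586411193498) = -13368*1/13629 + 21985/(-5220275355/589793205596749 + 385252831339*√15/1179586411193498) = -4456/4543 + 21985/(-5220275355/589793205596749 + 385252831339*√15/1179586411193498)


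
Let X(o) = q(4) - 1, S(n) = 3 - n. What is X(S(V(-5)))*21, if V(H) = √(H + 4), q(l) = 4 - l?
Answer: -21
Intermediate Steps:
V(H) = √(4 + H)
X(o) = -1 (X(o) = (4 - 1*4) - 1 = (4 - 4) - 1 = 0 - 1 = -1)
X(S(V(-5)))*21 = -1*21 = -21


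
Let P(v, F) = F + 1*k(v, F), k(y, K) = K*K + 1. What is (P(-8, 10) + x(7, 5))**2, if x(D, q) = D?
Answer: 13924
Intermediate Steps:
k(y, K) = 1 + K**2 (k(y, K) = K**2 + 1 = 1 + K**2)
P(v, F) = 1 + F + F**2 (P(v, F) = F + 1*(1 + F**2) = F + (1 + F**2) = 1 + F + F**2)
(P(-8, 10) + x(7, 5))**2 = ((1 + 10 + 10**2) + 7)**2 = ((1 + 10 + 100) + 7)**2 = (111 + 7)**2 = 118**2 = 13924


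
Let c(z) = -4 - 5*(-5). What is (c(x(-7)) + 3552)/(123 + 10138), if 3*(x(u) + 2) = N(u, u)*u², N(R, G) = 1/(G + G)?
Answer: 3573/10261 ≈ 0.34821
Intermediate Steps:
N(R, G) = 1/(2*G)
x(u) = -2 + u/6 (x(u) = -2 + ((1/(2*u))*u²)/3 = -2 + (u/2)/3 = -2 + u/6)
c(z) = 21 (c(z) = -4 + 25 = 21)
(c(x(-7)) + 3552)/(123 + 10138) = (21 + 3552)/(123 + 10138) = 3573/10261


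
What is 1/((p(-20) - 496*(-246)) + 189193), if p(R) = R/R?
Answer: 1/311210 ≈ 3.2133e-6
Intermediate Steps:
p(R) = 1
1/((p(-20) - 496*(-246)) + 189193) = 1/((1 - 496*(-246)) + 189193) = 1/((1 + 122016) + 189193) = 1/(122017 + 189193) = 1/311210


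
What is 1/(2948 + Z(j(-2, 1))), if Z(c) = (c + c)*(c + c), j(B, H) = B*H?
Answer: 1/2964 ≈ 0.00033738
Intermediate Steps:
Z(c) = 4*c² (Z(c) = (2*c)*(2*c) = 4*c²)
1/(2948 + Z(j(-2, 1))) = 1/(2948 + 4*(-2*1)²) = 1/(2948 + 4*(-2)²) = 1/(2948 + 4*4) = 1/(2948 + 16) = 1/2964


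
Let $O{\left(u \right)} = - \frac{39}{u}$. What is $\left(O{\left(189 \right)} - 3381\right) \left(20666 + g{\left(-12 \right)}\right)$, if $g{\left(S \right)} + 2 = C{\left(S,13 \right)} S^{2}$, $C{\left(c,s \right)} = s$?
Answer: $- \frac{533392064}{7} \approx -7.6199 \cdot 10^{7}$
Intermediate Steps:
$g{\left(S \right)} = -2 + 13 S^{2}$
$\left(O{\left(189 \right)} - 3381\right) \left(20666 + g{\left(-12 \right)}\right) = \left(- \frac{39}{189} - 3381\right) \left(20666 - \left(2 - 13 \left(-12\right)^{2}\right)\right) = \left(\left(-39\right) \frac{1}{189} - 3381\right) \left(20666 + \left(-2 + 13 \cdot 144\right)\right) = \left(- \frac{13}{63} - 3381\right) \left(20666 + \left(-2 + 1872\right)\right) = - \frac{213016 \left(20666 + 1870\right)}{63} = \left(- \frac{213016}{63}\right) 22536 = - \frac{533392064}{7}$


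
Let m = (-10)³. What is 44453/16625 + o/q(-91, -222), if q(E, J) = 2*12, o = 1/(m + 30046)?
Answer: 30988380737/11589354000 ≈ 2.6739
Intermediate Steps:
m = -1000
o = 1/29046 (o = 1/(-1000 + 30046) = 1/29046 ≈ 3.4428e-5)
q(E, J) = 24
44453/16625 + o/q(-91, -222) = 44453/16625 + (1/29046)/24 = 44453*(1/16625) + (1/29046)*(1/24) = 44453/16625 + 1/697104 = 30988380737/11589354000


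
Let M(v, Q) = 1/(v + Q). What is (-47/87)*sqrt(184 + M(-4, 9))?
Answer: -47*sqrt(4605)/435 ≈ -7.3320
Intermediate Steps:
M(v, Q) = 1/(Q + v)
(-47/87)*sqrt(184 + M(-4, 9)) = (-47/87)*sqrt(184 + 1/(9 - 4)) = (-47*1/87)*sqrt(184 + 1/5) = -47*sqrt(184 + 1/5)/87 = -47*sqrt(4605)/435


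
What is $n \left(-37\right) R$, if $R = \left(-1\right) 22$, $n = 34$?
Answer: $27676$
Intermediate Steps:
$R = -22$
$n \left(-37\right) R = 34 \left(-37\right) \left(-22\right) = \left(-1258\right) \left(-22\right) = 27676$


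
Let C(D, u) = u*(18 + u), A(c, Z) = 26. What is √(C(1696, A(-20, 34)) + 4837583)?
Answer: 17*√16743 ≈ 2199.7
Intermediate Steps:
√(C(1696, A(-20, 34)) + 4837583) = √(26*(18 + 26) + 4837583) = √(26*44 + 4837583) = √(1144 + 4837583) = √4838727 = 17*√16743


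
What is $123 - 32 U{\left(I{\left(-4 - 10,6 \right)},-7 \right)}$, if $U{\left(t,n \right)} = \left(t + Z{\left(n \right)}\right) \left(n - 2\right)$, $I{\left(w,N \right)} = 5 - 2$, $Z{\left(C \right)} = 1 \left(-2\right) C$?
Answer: $5019$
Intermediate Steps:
$Z{\left(C \right)} = - 2 C$
$I{\left(w,N \right)} = 3$ ($I{\left(w,N \right)} = 5 - 2 = 3$)
$U{\left(t,n \right)} = \left(-2 + n\right) \left(t - 2 n\right)$ ($U{\left(t,n \right)} = \left(t - 2 n\right) \left(n - 2\right) = \left(t - 2 n\right) \left(-2 + n\right) = \left(-2 + n\right) \left(t - 2 n\right)$)
$123 - 32 U{\left(I{\left(-4 - 10,6 \right)},-7 \right)} = 123 - 32 \left(\left(-2\right) 3 - 2 \left(-7\right)^{2} + 4 \left(-7\right) - 21\right) = 123 - 32 \left(-6 - 98 - 28 - 21\right) = 123 - -4896 = 123 + 4896 = 5019$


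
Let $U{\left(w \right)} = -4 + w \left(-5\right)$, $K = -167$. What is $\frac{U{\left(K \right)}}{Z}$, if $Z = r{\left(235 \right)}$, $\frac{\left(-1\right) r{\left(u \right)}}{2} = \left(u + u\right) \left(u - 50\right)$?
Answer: $- \frac{831}{173900} \approx -0.0047786$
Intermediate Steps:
$r{\left(u \right)} = - 4 u \left(-50 + u\right)$ ($r{\left(u \right)} = - 2 \left(u + u\right) \left(u - 50\right) = - 2 \cdot 2 u \left(-50 + u\right) = - 4 u \left(-50 + u\right)$)
$Z = -173900$ ($Z = 4 \cdot 235 \left(50 - 235\right) = 4 \cdot 235 \left(-185\right) = -173900$)
$U{\left(w \right)} = -4 - 5 w$
$\frac{U{\left(K \right)}}{Z} = \frac{-4 - -835}{-173900} = \left(-4 + 835\right) \left(- \frac{1}{173900}\right) = 831 \left(- \frac{1}{173900}\right) = - \frac{831}{173900}$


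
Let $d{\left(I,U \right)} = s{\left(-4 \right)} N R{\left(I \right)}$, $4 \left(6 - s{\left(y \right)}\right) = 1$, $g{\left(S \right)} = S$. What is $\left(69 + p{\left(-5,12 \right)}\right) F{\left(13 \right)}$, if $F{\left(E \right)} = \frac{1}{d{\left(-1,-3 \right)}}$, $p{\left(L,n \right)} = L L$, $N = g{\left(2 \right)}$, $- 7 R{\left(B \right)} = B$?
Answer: $\frac{1316}{23} \approx 57.217$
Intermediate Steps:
$s{\left(y \right)} = \frac{23}{4}$ ($s{\left(y \right)} = 6 - \frac{1}{4} = \frac{23}{4}$)
$R{\left(B \right)} = - \frac{B}{7}$
$N = 2$
$p{\left(L,n \right)} = L^{2}$
$d{\left(I,U \right)} = - \frac{23 I}{14}$ ($d{\left(I,U \right)} = \frac{23}{4} \cdot 2 \left(- \frac{I}{7}\right) = \frac{23 \left(- \frac{I}{7}\right)}{2} = - \frac{23 I}{14}$)
$F{\left(E \right)} = \frac{14}{23}$ ($F{\left(E \right)} = \frac{1}{\left(- \frac{23}{14}\right) \left(-1\right)} = \frac{1}{\frac{23}{14}} = \frac{14}{23}$)
$\left(69 + p{\left(-5,12 \right)}\right) F{\left(13 \right)} = \left(69 + \left(-5\right)^{2}\right) \frac{14}{23} = \left(69 + 25\right) \frac{14}{23} = 94 \cdot \frac{14}{23} = \frac{1316}{23}$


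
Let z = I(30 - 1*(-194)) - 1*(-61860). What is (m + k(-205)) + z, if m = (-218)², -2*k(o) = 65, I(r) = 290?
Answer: 219283/2 ≈ 1.0964e+5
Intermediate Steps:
k(o) = -65/2 (k(o) = -½*65 = -65/2)
z = 62150 (z = 290 - 1*(-61860) = 290 + 61860 = 62150)
m = 47524
(m + k(-205)) + z = (47524 - 65/2) + 62150 = 94983/2 + 62150 = 219283/2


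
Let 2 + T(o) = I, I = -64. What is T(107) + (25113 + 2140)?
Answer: 27187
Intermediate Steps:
T(o) = -66 (T(o) = -2 - 64 = -66)
T(107) + (25113 + 2140) = -66 + (25113 + 2140) = -66 + 27253 = 27187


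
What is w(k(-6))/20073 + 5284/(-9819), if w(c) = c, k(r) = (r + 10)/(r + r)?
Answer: -11785445/21899643 ≈ -0.53816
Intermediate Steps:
k(r) = (10 + r)/(2*r) (k(r) = (10 + r)/((2*r)) = (10 + r)*(1/(2*r)) = (10 + r)/(2*r))
w(k(-6))/20073 + 5284/(-9819) = ((½)*(10 - 6)/(-6))/20073 + 5284/(-9819) = ((½)*(-⅙)*4)*(1/20073) + 5284*(-1/9819) = -⅓*1/20073 - 5284/9819 = -1/60219 - 5284/9819 = -11785445/21899643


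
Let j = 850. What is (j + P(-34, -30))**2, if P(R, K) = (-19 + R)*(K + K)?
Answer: 16240900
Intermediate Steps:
P(R, K) = 2*K*(-19 + R) (P(R, K) = (-19 + R)*(2*K) = 2*K*(-19 + R))
(j + P(-34, -30))**2 = (850 + 2*(-30)*(-19 - 34))**2 = (850 + 2*(-30)*(-53))**2 = (850 + 3180)**2 = 4030**2 = 16240900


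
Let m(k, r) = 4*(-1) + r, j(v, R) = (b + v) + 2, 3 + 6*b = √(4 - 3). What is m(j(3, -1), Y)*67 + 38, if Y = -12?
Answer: -1034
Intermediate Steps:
b = -⅓ (b = -½ + √(4 - 3)/6 = -½ + √1/6 = -½ + (⅙)*1 = -½ + ⅙ = -⅓ ≈ -0.33333)
j(v, R) = 5/3 + v (j(v, R) = (-⅓ + v) + 2 = 5/3 + v)
m(k, r) = -4 + r
m(j(3, -1), Y)*67 + 38 = (-4 - 12)*67 + 38 = -16*67 + 38 = -1072 + 38 = -1034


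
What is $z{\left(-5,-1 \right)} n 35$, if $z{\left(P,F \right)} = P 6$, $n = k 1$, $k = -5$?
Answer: $5250$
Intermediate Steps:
$n = -5$ ($n = \left(-5\right) 1 = -5$)
$z{\left(P,F \right)} = 6 P$
$z{\left(-5,-1 \right)} n 35 = 6 \left(-5\right) \left(-5\right) 35 = \left(-30\right) \left(-5\right) 35 = 150 \cdot 35 = 5250$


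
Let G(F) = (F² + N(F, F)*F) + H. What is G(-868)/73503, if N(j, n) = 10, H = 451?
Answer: 745195/73503 ≈ 10.138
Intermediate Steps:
G(F) = 451 + F² + 10*F (G(F) = (F² + 10*F) + 451 = 451 + F² + 10*F)
G(-868)/73503 = (451 + (-868)² + 10*(-868))/73503 = (451 + 753424 - 8680)*(1/73503) = 745195*(1/73503) = 745195/73503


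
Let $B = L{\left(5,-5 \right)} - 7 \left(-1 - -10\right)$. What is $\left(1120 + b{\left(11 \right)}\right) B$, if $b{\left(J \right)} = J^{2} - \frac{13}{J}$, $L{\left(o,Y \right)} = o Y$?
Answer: $-109104$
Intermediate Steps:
$L{\left(o,Y \right)} = Y o$
$B = -88$ ($B = \left(-5\right) 5 - 7 \left(-1 - -10\right) = -25 - 7 \left(-1 + 10\right) = -25 - 63 = -88$)
$b{\left(J \right)} = J^{2} - \frac{13}{J}$
$\left(1120 + b{\left(11 \right)}\right) B = \left(1120 + \frac{-13 + 11^{3}}{11}\right) \left(-88\right) = \left(1120 + \frac{-13 + 1331}{11}\right) \left(-88\right) = \left(1120 + \frac{1}{11} \cdot 1318\right) \left(-88\right) = \left(1120 + \frac{1318}{11}\right) \left(-88\right) = \frac{13638}{11} \left(-88\right) = -109104$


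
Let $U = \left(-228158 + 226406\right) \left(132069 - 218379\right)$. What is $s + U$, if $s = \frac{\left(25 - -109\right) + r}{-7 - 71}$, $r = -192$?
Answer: $\frac{5897389709}{39} \approx 1.5122 \cdot 10^{8}$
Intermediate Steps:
$U = 151215120$ ($U = \left(-1752\right) \left(-86310\right) = 151215120$)
$s = \frac{29}{39}$ ($s = \frac{\left(25 - -109\right) - 192}{-7 - 71} = \frac{\left(25 + 109\right) - 192}{-78} = \left(134 - 192\right) \left(- \frac{1}{78}\right) = \left(-58\right) \left(- \frac{1}{78}\right) = \frac{29}{39} \approx 0.74359$)
$s + U = \frac{29}{39} + 151215120 = \frac{5897389709}{39}$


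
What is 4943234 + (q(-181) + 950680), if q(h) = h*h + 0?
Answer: 5926675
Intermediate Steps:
q(h) = h² (q(h) = h² + 0 = h²)
4943234 + (q(-181) + 950680) = 4943234 + ((-181)² + 950680) = 4943234 + (32761 + 950680) = 4943234 + 983441 = 5926675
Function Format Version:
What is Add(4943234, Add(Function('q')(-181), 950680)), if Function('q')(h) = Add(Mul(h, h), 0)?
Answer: 5926675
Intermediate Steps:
Function('q')(h) = Pow(h, 2) (Function('q')(h) = Add(Pow(h, 2), 0) = Pow(h, 2))
Add(4943234, Add(Function('q')(-181), 950680)) = Add(4943234, Add(Pow(-181, 2), 950680)) = Add(4943234, Add(32761, 950680)) = Add(4943234, 983441) = 5926675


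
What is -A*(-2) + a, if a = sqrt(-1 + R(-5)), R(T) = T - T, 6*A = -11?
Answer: -11/3 + I ≈ -3.6667 + 1.0*I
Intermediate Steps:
A = -11/6 (A = (1/6)*(-11) = -11/6 ≈ -1.8333)
R(T) = 0
a = I (a = sqrt(-1 + 0) = sqrt(-1) = I ≈ 1.0*I)
-A*(-2) + a = -1*(-11/6)*(-2) + I = (11/6)*(-2) + I = -11/3 + I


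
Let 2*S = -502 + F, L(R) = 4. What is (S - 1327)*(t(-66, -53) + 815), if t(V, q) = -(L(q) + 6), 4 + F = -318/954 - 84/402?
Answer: -511391545/402 ≈ -1.2721e+6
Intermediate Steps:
F = -913/201 (F = -4 + (-318/954 - 84/402) = -4 + (-318*1/954 - 84*1/402) = -4 + (-⅓ - 14/67) = -4 - 109/201 = -913/201 ≈ -4.5423)
S = -101815/402 (S = (-502 - 913/201)/2 = (½)*(-101815/201) = -101815/402 ≈ -253.27)
t(V, q) = -10 (t(V, q) = -(4 + 6) = -1*10 = -10)
(S - 1327)*(t(-66, -53) + 815) = (-101815/402 - 1327)*(-10 + 815) = -635269/402*805 = -511391545/402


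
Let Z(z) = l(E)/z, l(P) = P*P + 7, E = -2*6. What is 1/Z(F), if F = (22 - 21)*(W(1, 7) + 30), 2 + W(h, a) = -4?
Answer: 24/151 ≈ 0.15894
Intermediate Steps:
E = -12
W(h, a) = -6 (W(h, a) = -2 - 4 = -6)
l(P) = 7 + P² (l(P) = P² + 7 = 7 + P²)
F = 24 (F = (22 - 21)*(-6 + 30) = 1*24 = 24)
Z(z) = 151/z (Z(z) = (7 + (-12)²)/z = (7 + 144)/z = 151/z)
1/Z(F) = 1/(151/24) = 24/151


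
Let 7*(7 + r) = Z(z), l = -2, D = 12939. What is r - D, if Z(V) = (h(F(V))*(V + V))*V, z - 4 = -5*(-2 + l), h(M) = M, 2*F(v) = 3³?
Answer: -75070/7 ≈ -10724.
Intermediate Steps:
F(v) = 27/2 (F(v) = (½)*3³ = (½)*27 = 27/2)
z = 24 (z = 4 - 5*(-2 - 2) = 4 - 5*(-4) = 4 + 20 = 24)
Z(V) = 27*V² (Z(V) = (27*(V + V)/2)*V = (27*(2*V)/2)*V = (27*V)*V = 27*V²)
r = 15503/7 (r = -7 + (27*24²)/7 = -7 + (27*576)/7 = -7 + (⅐)*15552 = -7 + 15552/7 = 15503/7 ≈ 2214.7)
r - D = 15503/7 - 1*12939 = 15503/7 - 12939 = -75070/7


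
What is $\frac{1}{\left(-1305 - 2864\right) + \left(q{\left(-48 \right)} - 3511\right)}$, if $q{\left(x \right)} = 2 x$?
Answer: $- \frac{1}{7776} \approx -0.0001286$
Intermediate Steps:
$\frac{1}{\left(-1305 - 2864\right) + \left(q{\left(-48 \right)} - 3511\right)} = \frac{1}{\left(-1305 - 2864\right) + \left(2 \left(-48\right) - 3511\right)} = \frac{1}{\left(-1305 - 2864\right) - 3607} = \frac{1}{-4169 - 3607} = \frac{1}{-7776} = - \frac{1}{7776}$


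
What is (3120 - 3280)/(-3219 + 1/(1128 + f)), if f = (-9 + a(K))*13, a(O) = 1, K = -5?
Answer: 32768/659251 ≈ 0.049705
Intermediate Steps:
f = -104 (f = (-9 + 1)*13 = -8*13 = -104)
(3120 - 3280)/(-3219 + 1/(1128 + f)) = (3120 - 3280)/(-3219 + 1/(1128 - 104)) = -160/(-3219 + 1/1024) = -160/(-3296255/1024) = -160*(-1024/3296255) = 32768/659251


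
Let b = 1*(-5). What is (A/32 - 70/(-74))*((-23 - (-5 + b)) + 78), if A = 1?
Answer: 75205/1184 ≈ 63.518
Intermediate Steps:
b = -5
(A/32 - 70/(-74))*((-23 - (-5 + b)) + 78) = (1/32 - 70/(-74))*((-23 - (-5 - 5)) + 78) = (1*(1/32) - 70*(-1/74))*((-23 - 1*(-10)) + 78) = (1/32 + 35/37)*((-23 + 10) + 78) = 1157*(-13 + 78)/1184 = (1157/1184)*65 = 75205/1184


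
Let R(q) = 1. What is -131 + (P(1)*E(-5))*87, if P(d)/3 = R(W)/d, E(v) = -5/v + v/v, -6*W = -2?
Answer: 391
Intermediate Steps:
W = ⅓ (W = -⅙*(-2) = ⅓ ≈ 0.33333)
E(v) = 1 - 5/v (E(v) = -5/v + 1 = 1 - 5/v)
P(d) = 3/d (P(d) = 3*(1/d) = 3/d)
-131 + (P(1)*E(-5))*87 = -131 + ((3/1)*((-5 - 5)/(-5)))*87 = -131 + ((3*1)*(-⅕*(-10)))*87 = -131 + (3*2)*87 = -131 + 6*87 = -131 + 522 = 391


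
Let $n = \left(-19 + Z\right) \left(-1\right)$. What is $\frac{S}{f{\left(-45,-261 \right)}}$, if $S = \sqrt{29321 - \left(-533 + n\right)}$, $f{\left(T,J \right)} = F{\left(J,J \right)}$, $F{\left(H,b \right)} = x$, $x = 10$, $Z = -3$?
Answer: $\frac{\sqrt{7458}}{5} \approx 17.272$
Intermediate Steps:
$F{\left(H,b \right)} = 10$
$f{\left(T,J \right)} = 10$
$n = 22$ ($n = \left(-19 - 3\right) \left(-1\right) = \left(-22\right) \left(-1\right) = 22$)
$S = 2 \sqrt{7458}$ ($S = \sqrt{29321 + \left(533 - 22\right)} = \sqrt{29321 + 511} = \sqrt{29832} = 2 \sqrt{7458} \approx 172.72$)
$\frac{S}{f{\left(-45,-261 \right)}} = \frac{2 \sqrt{7458}}{10} = 2 \sqrt{7458} \cdot \frac{1}{10} = \frac{\sqrt{7458}}{5}$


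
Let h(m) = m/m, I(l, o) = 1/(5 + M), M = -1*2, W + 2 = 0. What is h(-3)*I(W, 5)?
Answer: 1/3 ≈ 0.33333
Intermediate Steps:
W = -2 (W = -2 + 0 = -2)
M = -2
I(l, o) = 1/3 (I(l, o) = 1/(5 - 2) = 1/3)
h(m) = 1
h(-3)*I(W, 5) = 1*(1/3) = 1/3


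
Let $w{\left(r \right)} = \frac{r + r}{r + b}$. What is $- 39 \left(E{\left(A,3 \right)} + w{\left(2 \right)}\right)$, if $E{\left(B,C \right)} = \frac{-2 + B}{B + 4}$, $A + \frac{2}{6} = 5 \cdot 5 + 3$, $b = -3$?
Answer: $\frac{11817}{95} \approx 124.39$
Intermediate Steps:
$w{\left(r \right)} = \frac{2 r}{-3 + r}$ ($w{\left(r \right)} = \frac{r + r}{r - 3} = \frac{2 r}{-3 + r}$)
$A = \frac{83}{3}$ ($A = - \frac{1}{3} + \left(5 \cdot 5 + 3\right) = - \frac{1}{3} + \left(25 + 3\right) = - \frac{1}{3} + 28 = \frac{83}{3} \approx 27.667$)
$E{\left(B,C \right)} = \frac{-2 + B}{4 + B}$
$- 39 \left(E{\left(A,3 \right)} + w{\left(2 \right)}\right) = - 39 \left(\frac{-2 + \frac{83}{3}}{4 + \frac{83}{3}} + 2 \cdot 2 \frac{1}{-3 + 2}\right) = - 39 \left(\frac{1}{\frac{95}{3}} \cdot \frac{77}{3} + 2 \cdot 2 \frac{1}{-1}\right) = - 39 \left(\frac{3}{95} \cdot \frac{77}{3} + 2 \cdot 2 \left(-1\right)\right) = - 39 \left(\frac{77}{95} - 4\right) = \left(-39\right) \left(- \frac{303}{95}\right) = \frac{11817}{95}$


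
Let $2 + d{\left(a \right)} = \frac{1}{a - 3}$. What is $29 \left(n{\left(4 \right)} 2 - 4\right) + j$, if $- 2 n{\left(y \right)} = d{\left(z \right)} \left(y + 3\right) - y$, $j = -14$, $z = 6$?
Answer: $\frac{973}{3} \approx 324.33$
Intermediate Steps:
$d{\left(a \right)} = -2 + \frac{1}{-3 + a}$ ($d{\left(a \right)} = -2 + \frac{1}{a - 3} = -2 + \frac{1}{-3 + a}$)
$n{\left(y \right)} = \frac{5}{2} + \frac{4 y}{3}$ ($n{\left(y \right)} = - \frac{\frac{7 - 12}{-3 + 6} \left(y + 3\right) - y}{2} = - \frac{\frac{7 - 12}{3} \left(3 + y\right) - y}{2} = - \frac{\frac{1}{3} \left(-5\right) \left(3 + y\right) - y}{2} = - \frac{- \frac{5 \left(3 + y\right)}{3} - y}{2} = - \frac{\left(-5 - \frac{5 y}{3}\right) - y}{2} = - \frac{-5 - \frac{8 y}{3}}{2} = \frac{5}{2} + \frac{4 y}{3}$)
$29 \left(n{\left(4 \right)} 2 - 4\right) + j = 29 \left(\left(\frac{5}{2} + \frac{4}{3} \cdot 4\right) 2 - 4\right) - 14 = 29 \left(\left(\frac{5}{2} + \frac{16}{3}\right) 2 - 4\right) - 14 = 29 \left(\frac{47}{6} \cdot 2 - 4\right) - 14 = 29 \left(\frac{47}{3} - 4\right) - 14 = 29 \cdot \frac{35}{3} - 14 = \frac{1015}{3} - 14 = \frac{973}{3}$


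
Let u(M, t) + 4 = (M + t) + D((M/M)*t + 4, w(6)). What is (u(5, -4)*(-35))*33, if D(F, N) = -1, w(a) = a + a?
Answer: 4620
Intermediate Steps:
w(a) = 2*a
u(M, t) = -5 + M + t (u(M, t) = -4 + ((M + t) - 1) = -4 + (-1 + M + t) = -5 + M + t)
(u(5, -4)*(-35))*33 = ((-5 + 5 - 4)*(-35))*33 = -4*(-35)*33 = 140*33 = 4620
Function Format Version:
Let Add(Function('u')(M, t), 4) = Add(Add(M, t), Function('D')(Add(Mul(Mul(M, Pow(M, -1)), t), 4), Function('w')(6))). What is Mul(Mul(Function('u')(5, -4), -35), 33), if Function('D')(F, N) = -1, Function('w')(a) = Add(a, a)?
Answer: 4620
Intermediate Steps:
Function('w')(a) = Mul(2, a)
Function('u')(M, t) = Add(-5, M, t) (Function('u')(M, t) = Add(-4, Add(Add(M, t), -1)) = Add(-4, Add(-1, M, t)) = Add(-5, M, t))
Mul(Mul(Function('u')(5, -4), -35), 33) = Mul(Mul(Add(-5, 5, -4), -35), 33) = Mul(Mul(-4, -35), 33) = Mul(140, 33) = 4620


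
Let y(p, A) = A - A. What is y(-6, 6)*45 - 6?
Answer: -6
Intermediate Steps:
y(p, A) = 0
y(-6, 6)*45 - 6 = 0*45 - 6 = 0 - 6 = -6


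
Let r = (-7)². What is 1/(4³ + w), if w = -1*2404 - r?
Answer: -1/2389 ≈ -0.00041859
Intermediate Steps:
r = 49
w = -2453 (w = -1*2404 - 1*49 = -2404 - 49 = -2453)
1/(4³ + w) = 1/(4³ - 2453) = 1/(64 - 2453) = 1/(-2389) = -1/2389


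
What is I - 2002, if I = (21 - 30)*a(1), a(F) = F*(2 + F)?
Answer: -2029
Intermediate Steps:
I = -27 (I = (21 - 30)*(1*(2 + 1)) = -9*3 = -27)
I - 2002 = -27 - 2002 = -2029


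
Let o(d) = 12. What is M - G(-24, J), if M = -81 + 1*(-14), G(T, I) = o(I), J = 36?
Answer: -107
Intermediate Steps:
G(T, I) = 12
M = -95 (M = -81 - 14 = -95)
M - G(-24, J) = -95 - 1*12 = -95 - 12 = -107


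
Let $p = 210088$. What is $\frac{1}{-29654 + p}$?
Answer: $\frac{1}{180434} \approx 5.5422 \cdot 10^{-6}$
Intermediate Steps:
$\frac{1}{-29654 + p} = \frac{1}{-29654 + 210088} = \frac{1}{180434}$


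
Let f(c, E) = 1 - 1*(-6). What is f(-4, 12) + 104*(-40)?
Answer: -4153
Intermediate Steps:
f(c, E) = 7 (f(c, E) = 1 + 6 = 7)
f(-4, 12) + 104*(-40) = 7 + 104*(-40) = 7 - 4160 = -4153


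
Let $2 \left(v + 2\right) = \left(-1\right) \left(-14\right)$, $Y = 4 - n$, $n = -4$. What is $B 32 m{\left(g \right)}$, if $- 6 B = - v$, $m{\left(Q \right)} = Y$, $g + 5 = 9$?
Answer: $\frac{640}{3} \approx 213.33$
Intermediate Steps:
$g = 4$ ($g = -5 + 9 = 4$)
$Y = 8$ ($Y = 4 - -4 = 4 + 4 = 8$)
$m{\left(Q \right)} = 8$
$v = 5$ ($v = -2 + \frac{\left(-1\right) \left(-14\right)}{2} = -2 + \frac{1}{2} \cdot 14 = -2 + 7 = 5$)
$B = \frac{5}{6}$ ($B = - \frac{\left(-1\right) 5}{6} = \left(- \frac{1}{6}\right) \left(-5\right) = \frac{5}{6} \approx 0.83333$)
$B 32 m{\left(g \right)} = \frac{5}{6} \cdot 32 \cdot 8 = \frac{80}{3} \cdot 8 = \frac{640}{3}$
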